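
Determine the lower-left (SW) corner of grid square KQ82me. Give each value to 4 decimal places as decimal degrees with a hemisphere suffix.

72.1667° N, 37.0000° E

Field K=10, Q=16: +10·20° lon, +16·10° lat → SW at lon 20°, lat 70°.
Square 8, 2: +8·2° lon, +2·1° lat → SW at lon 36°, lat 72°.
Subsquare m=12, e=4: +12·0.0833333° lon, +4·0.0416667° lat → SW at lon 37°, lat 72.1667°.
latitude 72.1667° N, longitude 37.0000° E.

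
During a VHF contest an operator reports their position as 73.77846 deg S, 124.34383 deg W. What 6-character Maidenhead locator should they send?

CB76tf

Add 180° to longitude and 90° to latitude: 55.6562, 16.2215.
Field: 55.6562/20 → 2 → C, 16.2215/10 → 1 → B; chars CB.
Square: 15.6562/2 → 7, 6.2215/1 → 6; chars 76.
Subsquare: 1.6562/0.0833333 → 19 → t, 0.2215/0.0416667 → 5 → f; chars tf.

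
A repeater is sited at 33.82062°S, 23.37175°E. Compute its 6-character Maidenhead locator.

KF16qe

Offset from 180°W / 90°S: lon 203.3717°, lat 56.1794°.
Field: 203.3717/20 → 10 → K, 56.1794/10 → 5 → F; chars KF.
Square: 3.3717/2 → 1, 6.1794/1 → 6; chars 16.
Subsquare: 1.3717/0.0833333 → 16 → q, 0.1794/0.0416667 → 4 → e; chars qe.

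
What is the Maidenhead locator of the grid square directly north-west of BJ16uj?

Longitude subsquare u = 20; −1 → 19 = t.
Latitude subsquare j = 9; +1 → 10 = k.

BJ16tk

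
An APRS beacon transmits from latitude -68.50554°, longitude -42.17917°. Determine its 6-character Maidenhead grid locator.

GC81vl

Add 180° to longitude and 90° to latitude: 137.8208, 21.4945.
Field: lon ⌊137.8208/20⌋ = 6 → G; lat ⌊21.4945/10⌋ = 2 → C.
Square: lon ⌊17.8208/2⌋ = 8; lat ⌊1.4945/1⌋ = 1.
Subsquare: lon ⌊1.8208/0.0833333⌋ = 21 → v; lat ⌊0.4945/0.0416667⌋ = 11 → l.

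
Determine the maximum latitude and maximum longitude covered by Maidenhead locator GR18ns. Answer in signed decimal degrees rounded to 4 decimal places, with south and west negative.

88.7917, -56.8333

Field G=6, R=17: +6·20° lon, +17·10° lat → SW at lon -60°, lat 80°.
Square 1, 8: +1·2° lon, +8·1° lat → SW at lon -58°, lat 88°.
Subsquare n=13, s=18: +13·0.0833333° lon, +18·0.0416667° lat → SW at lon -56.9167°, lat 88.75°.
Cell spans 0.0833333° lon × 0.0416667° lat. NE corner is SW corner plus one full cell.
latitude 88.7917, longitude -56.8333.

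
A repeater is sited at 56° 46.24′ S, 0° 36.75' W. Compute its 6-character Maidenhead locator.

Add 180° to longitude and 90° to latitude: 179.3875, 33.2293.
Field: lon ⌊179.3875/20⌋ = 8 → I; lat ⌊33.2293/10⌋ = 3 → D.
Square: lon ⌊19.3875/2⌋ = 9; lat ⌊3.2293/1⌋ = 3.
Subsquare: lon ⌊1.3875/0.0833333⌋ = 16 → q; lat ⌊0.2293/0.0416667⌋ = 5 → f.

ID93qf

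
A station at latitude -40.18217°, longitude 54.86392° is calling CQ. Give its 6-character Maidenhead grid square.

LE79kt

Add 180° to longitude and 90° to latitude: 234.8639, 49.8178.
Field (20°×10°, letters A–R): lon ⌊234.8639/20⌋ = 11 → L; lat ⌊49.8178/10⌋ = 4 → E.
Square (2°×1°, digits 0–9): lon ⌊14.8639/2⌋ = 7; lat ⌊9.8178/1⌋ = 9.
Subsquare (5′×2.5′, letters a–x): lon ⌊0.8639/0.0833333⌋ = 10 → k; lat ⌊0.8178/0.0416667⌋ = 19 → t.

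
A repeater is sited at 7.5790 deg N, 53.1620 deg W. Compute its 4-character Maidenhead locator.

GJ37

Shift to the Maidenhead origin (180°W, 90°S): lon 126.84, lat 97.58.
Field (20°×10°, letters A–R): lon ⌊126.84/20⌋ = 6 → G; lat ⌊97.58/10⌋ = 9 → J.
Square (2°×1°, digits 0–9): lon ⌊6.84/2⌋ = 3; lat ⌊7.58/1⌋ = 7.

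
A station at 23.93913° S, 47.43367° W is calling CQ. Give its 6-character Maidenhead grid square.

Offset from 180°W / 90°S: lon 132.5663°, lat 66.0609°.
Field: 132.5663/20 → 6 → G, 66.0609/10 → 6 → G; chars GG.
Square: 12.5663/2 → 6, 6.0609/1 → 6; chars 66.
Subsquare: 0.5663/0.0833333 → 6 → g, 0.0609/0.0416667 → 1 → b; chars gb.

GG66gb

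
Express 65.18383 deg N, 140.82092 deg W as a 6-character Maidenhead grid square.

BP95oe

Add 180° to longitude and 90° to latitude: 39.1791, 155.1838.
Field: lon ⌊39.1791/20⌋ = 1 → B; lat ⌊155.1838/10⌋ = 15 → P.
Square: lon ⌊19.1791/2⌋ = 9; lat ⌊5.1838/1⌋ = 5.
Subsquare: lon ⌊1.1791/0.0833333⌋ = 14 → o; lat ⌊0.1838/0.0416667⌋ = 4 → e.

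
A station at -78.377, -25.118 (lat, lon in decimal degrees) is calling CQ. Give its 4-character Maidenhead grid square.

HB71

Add 180° to longitude and 90° to latitude: 154.88, 11.62.
Field (20°×10°, letters A–R): lon ⌊154.88/20⌋ = 7 → H; lat ⌊11.62/10⌋ = 1 → B.
Square (2°×1°, digits 0–9): lon ⌊14.88/2⌋ = 7; lat ⌊1.62/1⌋ = 1.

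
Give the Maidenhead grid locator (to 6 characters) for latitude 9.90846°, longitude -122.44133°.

CJ89sv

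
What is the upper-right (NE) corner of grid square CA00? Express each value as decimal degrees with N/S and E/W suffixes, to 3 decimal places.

Field C=2, A=0: +2·20° lon, +0·10° lat → SW at lon -140°, lat -90°.
Square 0, 0: +0·2° lon, +0·1° lat → SW at lon -140°, lat -90°.
Cell spans 2° lon × 1° lat. NE corner is SW corner plus one full cell.
latitude 89.000° S, longitude 138.000° W.

89.000° S, 138.000° W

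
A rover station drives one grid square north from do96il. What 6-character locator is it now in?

DO96im

Latitude subsquare l = 11; +1 → 12 = m.
The longitude characters are unchanged.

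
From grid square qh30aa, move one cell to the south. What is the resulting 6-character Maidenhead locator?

QG39ax

Latitude subsquare a = 0; −1 → -1, wraps to 23 = x, carry into square.
Latitude square 0; −1 → -1, wraps to 9, carry into field.
Latitude field H = 7; −1 → 6 = G.
The longitude characters are unchanged.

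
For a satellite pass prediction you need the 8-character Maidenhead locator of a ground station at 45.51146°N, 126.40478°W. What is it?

CN65tm12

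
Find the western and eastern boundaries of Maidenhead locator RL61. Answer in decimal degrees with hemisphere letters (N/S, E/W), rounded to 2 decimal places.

172.00° E, 174.00° E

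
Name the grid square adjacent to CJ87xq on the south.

CJ87xp

Latitude subsquare q = 16; −1 → 15 = p.
The longitude characters are unchanged.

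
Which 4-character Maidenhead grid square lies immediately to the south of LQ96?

Latitude square 6; −1 → 5.
The longitude characters are unchanged.

LQ95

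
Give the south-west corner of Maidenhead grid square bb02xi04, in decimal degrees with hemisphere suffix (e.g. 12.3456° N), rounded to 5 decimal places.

77.65000° S, 158.08333° W

Field B=1, B=1: +1·20° lon, +1·10° lat → SW at lon -160°, lat -80°.
Square 0, 2: +0·2° lon, +2·1° lat → SW at lon -160°, lat -78°.
Subsquare x=23, i=8: +23·0.0833333° lon, +8·0.0416667° lat → SW at lon -158.083°, lat -77.6667°.
Extended square 0, 4: +0·0.00833333° lon, +4·0.00416667° lat → SW at lon -158.083°, lat -77.65°.
latitude 77.65000° S, longitude 158.08333° W.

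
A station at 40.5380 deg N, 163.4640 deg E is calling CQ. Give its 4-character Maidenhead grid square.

Add 180° to longitude and 90° to latitude: 343.46, 130.54.
Field: lon ⌊343.46/20⌋ = 17 → R; lat ⌊130.54/10⌋ = 13 → N.
Square: lon ⌊3.46/2⌋ = 1; lat ⌊0.54/1⌋ = 0.

RN10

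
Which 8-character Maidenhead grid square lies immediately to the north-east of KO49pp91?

Longitude extended square 9; +1 → 10, wraps to 0, carry into subsquare.
Longitude subsquare p = 15; +1 → 16 = q.
Latitude extended square 1; +1 → 2.

KO49qp02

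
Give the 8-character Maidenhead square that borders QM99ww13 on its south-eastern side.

Longitude extended square 1; +1 → 2.
Latitude extended square 3; −1 → 2.

QM99ww22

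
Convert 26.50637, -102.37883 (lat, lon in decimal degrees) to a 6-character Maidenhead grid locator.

DL86tm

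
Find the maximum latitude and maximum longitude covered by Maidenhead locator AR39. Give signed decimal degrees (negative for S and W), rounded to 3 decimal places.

Field A=0, R=17: +0·20° lon, +17·10° lat → SW at lon -180°, lat 80°.
Square 3, 9: +3·2° lon, +9·1° lat → SW at lon -174°, lat 89°.
Cell spans 2° lon × 1° lat. NE corner is SW corner plus one full cell.
latitude 90.000, longitude -172.000.

90.000, -172.000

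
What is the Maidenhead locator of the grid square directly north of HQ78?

Latitude square 8; +1 → 9.
The longitude characters are unchanged.

HQ79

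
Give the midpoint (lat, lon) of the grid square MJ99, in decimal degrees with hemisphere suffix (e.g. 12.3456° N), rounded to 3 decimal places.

9.500° N, 79.000° E

Field M=12, J=9: +12·20° lon, +9·10° lat → SW at lon 60°, lat 0°.
Square 9, 9: +9·2° lon, +9·1° lat → SW at lon 78°, lat 9°.
Cell spans 2° lon × 1° lat. Centre is SW corner plus half of each.
latitude 9.500° N, longitude 79.000° E.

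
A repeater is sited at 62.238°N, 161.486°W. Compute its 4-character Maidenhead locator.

AP92

Shift to the Maidenhead origin (180°W, 90°S): lon 18.51, lat 152.24.
Field: 18.51/20 → 0 → A, 152.24/10 → 15 → P; chars AP.
Square: 18.51/2 → 9, 2.24/1 → 2; chars 92.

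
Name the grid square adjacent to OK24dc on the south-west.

OK24cb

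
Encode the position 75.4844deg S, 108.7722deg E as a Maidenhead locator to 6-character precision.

OB44jm

Offset from 180°W / 90°S: lon 288.7722°, lat 14.5156°.
Field (20°×10°, letters A–R): lon ⌊288.7722/20⌋ = 14 → O; lat ⌊14.5156/10⌋ = 1 → B.
Square (2°×1°, digits 0–9): lon ⌊8.7722/2⌋ = 4; lat ⌊4.5156/1⌋ = 4.
Subsquare (5′×2.5′, letters a–x): lon ⌊0.7722/0.0833333⌋ = 9 → j; lat ⌊0.5156/0.0416667⌋ = 12 → m.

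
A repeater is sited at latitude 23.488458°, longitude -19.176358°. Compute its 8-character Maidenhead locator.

IL03jl87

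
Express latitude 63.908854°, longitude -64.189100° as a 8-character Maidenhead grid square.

Shift to the Maidenhead origin (180°W, 90°S): lon 115.81090, lat 153.90885.
Field: 115.81090/20 → 5 → F, 153.90885/10 → 15 → P; chars FP.
Square: 15.81090/2 → 7, 3.90885/1 → 3; chars 73.
Subsquare: 1.81090/0.0833333 → 21 → v, 0.90885/0.0416667 → 21 → v; chars vv.
Extended square: 0.06090/0.00833333 → 7, 0.03385/0.00416667 → 8; chars 78.

FP73vv78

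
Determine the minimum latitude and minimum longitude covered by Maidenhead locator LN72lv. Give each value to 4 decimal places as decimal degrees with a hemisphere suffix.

Field L=11, N=13: +11·20° lon, +13·10° lat → SW at lon 40°, lat 40°.
Square 7, 2: +7·2° lon, +2·1° lat → SW at lon 54°, lat 42°.
Subsquare l=11, v=21: +11·0.0833333° lon, +21·0.0416667° lat → SW at lon 54.9167°, lat 42.875°.
latitude 42.8750° N, longitude 54.9167° E.

42.8750° N, 54.9167° E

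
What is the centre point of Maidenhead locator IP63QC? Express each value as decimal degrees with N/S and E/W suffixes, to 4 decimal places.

63.1042° N, 6.6250° W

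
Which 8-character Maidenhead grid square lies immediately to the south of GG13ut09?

GG13ut08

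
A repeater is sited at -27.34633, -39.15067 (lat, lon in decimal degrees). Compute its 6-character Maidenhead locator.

Add 180° to longitude and 90° to latitude: 140.8493, 62.6537.
Field (20°×10°, letters A–R): lon ⌊140.8493/20⌋ = 7 → H; lat ⌊62.6537/10⌋ = 6 → G.
Square (2°×1°, digits 0–9): lon ⌊0.8493/2⌋ = 0; lat ⌊2.6537/1⌋ = 2.
Subsquare (5′×2.5′, letters a–x): lon ⌊0.8493/0.0833333⌋ = 10 → k; lat ⌊0.6537/0.0416667⌋ = 15 → p.

HG02kp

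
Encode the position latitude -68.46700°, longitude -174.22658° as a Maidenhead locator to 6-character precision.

Add 180° to longitude and 90° to latitude: 5.7734, 21.5330.
Field (20°×10°, letters A–R): lon ⌊5.7734/20⌋ = 0 → A; lat ⌊21.5330/10⌋ = 2 → C.
Square (2°×1°, digits 0–9): lon ⌊5.7734/2⌋ = 2; lat ⌊1.5330/1⌋ = 1.
Subsquare (5′×2.5′, letters a–x): lon ⌊1.7734/0.0833333⌋ = 21 → v; lat ⌊0.5330/0.0416667⌋ = 12 → m.

AC21vm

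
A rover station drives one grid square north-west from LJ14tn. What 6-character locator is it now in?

Longitude subsquare t = 19; −1 → 18 = s.
Latitude subsquare n = 13; +1 → 14 = o.

LJ14so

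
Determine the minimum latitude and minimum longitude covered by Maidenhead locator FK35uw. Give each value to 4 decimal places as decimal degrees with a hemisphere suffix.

15.9167° N, 72.3333° W

Field F=5, K=10: +5·20° lon, +10·10° lat → SW at lon -80°, lat 10°.
Square 3, 5: +3·2° lon, +5·1° lat → SW at lon -74°, lat 15°.
Subsquare u=20, w=22: +20·0.0833333° lon, +22·0.0416667° lat → SW at lon -72.3333°, lat 15.9167°.
latitude 15.9167° N, longitude 72.3333° W.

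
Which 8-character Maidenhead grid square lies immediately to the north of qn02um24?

QN02um25

Latitude extended square 4; +1 → 5.
The longitude characters are unchanged.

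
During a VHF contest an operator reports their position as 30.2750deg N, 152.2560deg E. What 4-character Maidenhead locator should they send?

Add 180° to longitude and 90° to latitude: 332.26, 120.28.
Field: 332.26/20 → 16 → Q, 120.28/10 → 12 → M; chars QM.
Square: 12.26/2 → 6, 0.28/1 → 0; chars 60.

QM60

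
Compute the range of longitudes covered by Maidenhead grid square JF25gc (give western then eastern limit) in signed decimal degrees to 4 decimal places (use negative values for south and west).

Field J=9, F=5: +9·20° lon, +5·10° lat → SW at lon 0°, lat -40°.
Square 2, 5: +2·2° lon, +5·1° lat → SW at lon 4°, lat -35°.
Subsquare g=6, c=2: +6·0.0833333° lon, +2·0.0416667° lat → SW at lon 4.5°, lat -34.9167°.
Cell spans 0.0833333° lon × 0.0416667° lat.
west 4.5000, east 4.5833.

4.5000, 4.5833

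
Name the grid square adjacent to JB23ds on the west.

Longitude subsquare d = 3; −1 → 2 = c.
The latitude characters are unchanged.

JB23cs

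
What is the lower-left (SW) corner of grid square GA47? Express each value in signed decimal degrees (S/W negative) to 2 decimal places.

-83.00, -52.00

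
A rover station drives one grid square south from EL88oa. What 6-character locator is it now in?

EL87ox

Latitude subsquare a = 0; −1 → -1, wraps to 23 = x, carry into square.
Latitude square 8; −1 → 7.
The longitude characters are unchanged.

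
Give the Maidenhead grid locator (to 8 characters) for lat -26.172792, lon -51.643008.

Shift to the Maidenhead origin (180°W, 90°S): lon 128.35699, lat 63.82721.
Field (20°×10°, letters A–R): 128.35699/20 → 6 → G, 63.82721/10 → 6 → G; chars GG.
Square (2°×1°, digits 0–9): 8.35699/2 → 4, 3.82721/1 → 3; chars 43.
Subsquare (5′×2.5′, letters a–x): 0.35699/0.0833333 → 4 → e, 0.82721/0.0416667 → 19 → t; chars et.
Extended square (30″×15″, digits 0–9): 0.02366/0.00833333 → 2, 0.03554/0.00416667 → 8; chars 28.

GG43et28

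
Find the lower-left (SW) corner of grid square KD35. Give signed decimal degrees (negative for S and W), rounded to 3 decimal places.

-55.000, 26.000

Field K=10, D=3: +10·20° lon, +3·10° lat → SW at lon 20°, lat -60°.
Square 3, 5: +3·2° lon, +5·1° lat → SW at lon 26°, lat -55°.
latitude -55.000, longitude 26.000.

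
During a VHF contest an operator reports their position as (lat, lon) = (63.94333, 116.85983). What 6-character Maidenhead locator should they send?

OP83kw

Add 180° to longitude and 90° to latitude: 296.8598, 153.9433.
Field: 296.8598/20 → 14 → O, 153.9433/10 → 15 → P; chars OP.
Square: 16.8598/2 → 8, 3.9433/1 → 3; chars 83.
Subsquare: 0.8598/0.0833333 → 10 → k, 0.9433/0.0416667 → 22 → w; chars kw.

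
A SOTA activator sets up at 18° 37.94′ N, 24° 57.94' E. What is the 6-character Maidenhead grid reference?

Add 180° to longitude and 90° to latitude: 204.9657, 108.6323.
Field: 204.9657/20 → 10 → K, 108.6323/10 → 10 → K; chars KK.
Square: 4.9657/2 → 2, 8.6323/1 → 8; chars 28.
Subsquare: 0.9657/0.0833333 → 11 → l, 0.6323/0.0416667 → 15 → p; chars lp.

KK28lp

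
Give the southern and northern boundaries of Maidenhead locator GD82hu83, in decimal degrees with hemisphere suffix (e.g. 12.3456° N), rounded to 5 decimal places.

Field G=6, D=3: +6·20° lon, +3·10° lat → SW at lon -60°, lat -60°.
Square 8, 2: +8·2° lon, +2·1° lat → SW at lon -44°, lat -58°.
Subsquare h=7, u=20: +7·0.0833333° lon, +20·0.0416667° lat → SW at lon -43.4167°, lat -57.1667°.
Extended square 8, 3: +8·0.00833333° lon, +3·0.00416667° lat → SW at lon -43.35°, lat -57.1542°.
Cell spans 0.00833333° lon × 0.00416667° lat.
south 57.15417° S, north 57.15000° S.

57.15417° S, 57.15000° S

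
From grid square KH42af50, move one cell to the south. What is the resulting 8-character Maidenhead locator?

Latitude extended square 0; −1 → -1, wraps to 9, carry into subsquare.
Latitude subsquare f = 5; −1 → 4 = e.
The longitude characters are unchanged.

KH42ae59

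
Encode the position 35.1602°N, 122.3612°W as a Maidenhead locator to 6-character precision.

Add 180° to longitude and 90° to latitude: 57.6388, 125.1602.
Field (20°×10°, letters A–R): 57.6388/20 → 2 → C, 125.1602/10 → 12 → M; chars CM.
Square (2°×1°, digits 0–9): 17.6388/2 → 8, 5.1602/1 → 5; chars 85.
Subsquare (5′×2.5′, letters a–x): 1.6388/0.0833333 → 19 → t, 0.1602/0.0416667 → 3 → d; chars td.

CM85td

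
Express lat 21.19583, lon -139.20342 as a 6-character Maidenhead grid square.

CL01je

Add 180° to longitude and 90° to latitude: 40.7966, 111.1958.
Field: 40.7966/20 → 2 → C, 111.1958/10 → 11 → L; chars CL.
Square: 0.7966/2 → 0, 1.1958/1 → 1; chars 01.
Subsquare: 0.7966/0.0833333 → 9 → j, 0.1958/0.0416667 → 4 → e; chars je.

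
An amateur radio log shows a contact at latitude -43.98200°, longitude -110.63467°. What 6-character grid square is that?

Shift to the Maidenhead origin (180°W, 90°S): lon 69.3653, lat 46.0180.
Field: 69.3653/20 → 3 → D, 46.0180/10 → 4 → E; chars DE.
Square: 9.3653/2 → 4, 6.0180/1 → 6; chars 46.
Subsquare: 1.3653/0.0833333 → 16 → q, 0.0180/0.0416667 → 0 → a; chars qa.

DE46qa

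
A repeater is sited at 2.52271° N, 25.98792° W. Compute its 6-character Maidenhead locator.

Add 180° to longitude and 90° to latitude: 154.0121, 92.5227.
Field: 154.0121/20 → 7 → H, 92.5227/10 → 9 → J; chars HJ.
Square: 14.0121/2 → 7, 2.5227/1 → 2; chars 72.
Subsquare: 0.0121/0.0833333 → 0 → a, 0.5227/0.0416667 → 12 → m; chars am.

HJ72am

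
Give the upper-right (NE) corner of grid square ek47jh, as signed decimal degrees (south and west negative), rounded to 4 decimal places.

17.3333, -91.1667

Field E=4, K=10: +4·20° lon, +10·10° lat → SW at lon -100°, lat 10°.
Square 4, 7: +4·2° lon, +7·1° lat → SW at lon -92°, lat 17°.
Subsquare j=9, h=7: +9·0.0833333° lon, +7·0.0416667° lat → SW at lon -91.25°, lat 17.2917°.
Cell spans 0.0833333° lon × 0.0416667° lat. NE corner is SW corner plus one full cell.
latitude 17.3333, longitude -91.1667.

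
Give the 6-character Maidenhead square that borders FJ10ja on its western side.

FJ10ia

Longitude subsquare j = 9; −1 → 8 = i.
The latitude characters are unchanged.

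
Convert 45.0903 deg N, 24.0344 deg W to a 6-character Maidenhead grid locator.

HN75xc

Shift to the Maidenhead origin (180°W, 90°S): lon 155.9656, lat 135.0903.
Field: lon ⌊155.9656/20⌋ = 7 → H; lat ⌊135.0903/10⌋ = 13 → N.
Square: lon ⌊15.9656/2⌋ = 7; lat ⌊5.0903/1⌋ = 5.
Subsquare: lon ⌊1.9656/0.0833333⌋ = 23 → x; lat ⌊0.0903/0.0416667⌋ = 2 → c.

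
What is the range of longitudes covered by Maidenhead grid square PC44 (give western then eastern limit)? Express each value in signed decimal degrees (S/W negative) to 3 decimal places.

Field P=15, C=2: +15·20° lon, +2·10° lat → SW at lon 120°, lat -70°.
Square 4, 4: +4·2° lon, +4·1° lat → SW at lon 128°, lat -66°.
Cell spans 2° lon × 1° lat.
west 128.000, east 130.000.

128.000, 130.000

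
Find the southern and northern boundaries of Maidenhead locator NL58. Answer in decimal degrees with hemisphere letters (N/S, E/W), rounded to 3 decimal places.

28.000° N, 29.000° N

Field N=13, L=11: +13·20° lon, +11·10° lat → SW at lon 80°, lat 20°.
Square 5, 8: +5·2° lon, +8·1° lat → SW at lon 90°, lat 28°.
Cell spans 2° lon × 1° lat.
south 28.000° N, north 29.000° N.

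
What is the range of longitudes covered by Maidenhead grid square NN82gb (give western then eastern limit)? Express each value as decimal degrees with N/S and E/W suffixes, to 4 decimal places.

96.5000° E, 96.5833° E

Field N=13, N=13: +13·20° lon, +13·10° lat → SW at lon 80°, lat 40°.
Square 8, 2: +8·2° lon, +2·1° lat → SW at lon 96°, lat 42°.
Subsquare g=6, b=1: +6·0.0833333° lon, +1·0.0416667° lat → SW at lon 96.5°, lat 42.0417°.
Cell spans 0.0833333° lon × 0.0416667° lat.
west 96.5000° E, east 96.5833° E.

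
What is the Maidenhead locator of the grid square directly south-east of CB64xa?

Longitude subsquare x = 23; +1 → 24, wraps to 0 = a, carry into square.
Longitude square 6; +1 → 7.
Latitude subsquare a = 0; −1 → -1, wraps to 23 = x, carry into square.
Latitude square 4; −1 → 3.

CB73ax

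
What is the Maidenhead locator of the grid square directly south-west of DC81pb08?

DC81ob97

Longitude extended square 0; −1 → -1, wraps to 9, carry into subsquare.
Longitude subsquare p = 15; −1 → 14 = o.
Latitude extended square 8; −1 → 7.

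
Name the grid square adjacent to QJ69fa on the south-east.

QJ68gx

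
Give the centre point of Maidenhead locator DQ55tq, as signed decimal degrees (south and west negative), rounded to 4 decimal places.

75.6875, -108.3750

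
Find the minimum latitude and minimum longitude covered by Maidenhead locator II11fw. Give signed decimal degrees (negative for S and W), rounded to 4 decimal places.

-8.0833, -17.5833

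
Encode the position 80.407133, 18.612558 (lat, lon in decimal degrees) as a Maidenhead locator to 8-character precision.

JR90hj37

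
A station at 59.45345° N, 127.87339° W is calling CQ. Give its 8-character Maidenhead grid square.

CO69bk58

Offset from 180°W / 90°S: lon 52.12661°, lat 149.45345°.
Field (20°×10°, letters A–R): lon ⌊52.12661/20⌋ = 2 → C; lat ⌊149.45345/10⌋ = 14 → O.
Square (2°×1°, digits 0–9): lon ⌊12.12661/2⌋ = 6; lat ⌊9.45345/1⌋ = 9.
Subsquare (5′×2.5′, letters a–x): lon ⌊0.12661/0.0833333⌋ = 1 → b; lat ⌊0.45345/0.0416667⌋ = 10 → k.
Extended square (30″×15″, digits 0–9): lon ⌊0.04328/0.00833333⌋ = 5; lat ⌊0.03678/0.00416667⌋ = 8.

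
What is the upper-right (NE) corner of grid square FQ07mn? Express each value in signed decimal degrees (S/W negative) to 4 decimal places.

Field F=5, Q=16: +5·20° lon, +16·10° lat → SW at lon -80°, lat 70°.
Square 0, 7: +0·2° lon, +7·1° lat → SW at lon -80°, lat 77°.
Subsquare m=12, n=13: +12·0.0833333° lon, +13·0.0416667° lat → SW at lon -79°, lat 77.5417°.
Cell spans 0.0833333° lon × 0.0416667° lat. NE corner is SW corner plus one full cell.
latitude 77.5833, longitude -78.9167.

77.5833, -78.9167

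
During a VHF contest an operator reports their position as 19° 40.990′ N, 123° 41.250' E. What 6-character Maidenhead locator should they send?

PK19uq

Shift to the Maidenhead origin (180°W, 90°S): lon 303.6875, lat 109.6832.
Field: lon ⌊303.6875/20⌋ = 15 → P; lat ⌊109.6832/10⌋ = 10 → K.
Square: lon ⌊3.6875/2⌋ = 1; lat ⌊9.6832/1⌋ = 9.
Subsquare: lon ⌊1.6875/0.0833333⌋ = 20 → u; lat ⌊0.6832/0.0416667⌋ = 16 → q.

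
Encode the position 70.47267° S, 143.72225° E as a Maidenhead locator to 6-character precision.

QB19um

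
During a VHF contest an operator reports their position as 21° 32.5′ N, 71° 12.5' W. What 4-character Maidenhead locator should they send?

Shift to the Maidenhead origin (180°W, 90°S): lon 108.79, lat 111.54.
Field: lon ⌊108.79/20⌋ = 5 → F; lat ⌊111.54/10⌋ = 11 → L.
Square: lon ⌊8.79/2⌋ = 4; lat ⌊1.54/1⌋ = 1.

FL41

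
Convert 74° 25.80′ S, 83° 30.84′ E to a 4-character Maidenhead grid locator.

NB15

Add 180° to longitude and 90° to latitude: 263.51, 15.57.
Field: lon ⌊263.51/20⌋ = 13 → N; lat ⌊15.57/10⌋ = 1 → B.
Square: lon ⌊3.51/2⌋ = 1; lat ⌊5.57/1⌋ = 5.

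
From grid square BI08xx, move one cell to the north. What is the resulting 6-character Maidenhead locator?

BI09xa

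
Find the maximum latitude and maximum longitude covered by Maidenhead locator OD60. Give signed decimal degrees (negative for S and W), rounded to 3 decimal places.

Field O=14, D=3: +14·20° lon, +3·10° lat → SW at lon 100°, lat -60°.
Square 6, 0: +6·2° lon, +0·1° lat → SW at lon 112°, lat -60°.
Cell spans 2° lon × 1° lat. NE corner is SW corner plus one full cell.
latitude -59.000, longitude 114.000.

-59.000, 114.000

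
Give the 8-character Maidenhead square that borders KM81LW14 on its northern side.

KM81lw15

Latitude extended square 4; +1 → 5.
The longitude characters are unchanged.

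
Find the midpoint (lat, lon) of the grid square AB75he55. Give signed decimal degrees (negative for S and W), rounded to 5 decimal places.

Field A=0, B=1: +0·20° lon, +1·10° lat → SW at lon -180°, lat -80°.
Square 7, 5: +7·2° lon, +5·1° lat → SW at lon -166°, lat -75°.
Subsquare h=7, e=4: +7·0.0833333° lon, +4·0.0416667° lat → SW at lon -165.417°, lat -74.8333°.
Extended square 5, 5: +5·0.00833333° lon, +5·0.00416667° lat → SW at lon -165.375°, lat -74.8125°.
Cell spans 0.00833333° lon × 0.00416667° lat. Centre is SW corner plus half of each.
latitude -74.81042, longitude -165.37083.

-74.81042, -165.37083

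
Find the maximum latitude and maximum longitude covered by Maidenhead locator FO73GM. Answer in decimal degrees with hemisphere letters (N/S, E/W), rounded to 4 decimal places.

53.5417° N, 65.4167° W

Field F=5, O=14: +5·20° lon, +14·10° lat → SW at lon -80°, lat 50°.
Square 7, 3: +7·2° lon, +3·1° lat → SW at lon -66°, lat 53°.
Subsquare g=6, m=12: +6·0.0833333° lon, +12·0.0416667° lat → SW at lon -65.5°, lat 53.5°.
Cell spans 0.0833333° lon × 0.0416667° lat. NE corner is SW corner plus one full cell.
latitude 53.5417° N, longitude 65.4167° W.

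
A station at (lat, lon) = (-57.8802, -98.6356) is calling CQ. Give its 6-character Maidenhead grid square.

Shift to the Maidenhead origin (180°W, 90°S): lon 81.3644, lat 32.1198.
Field: lon ⌊81.3644/20⌋ = 4 → E; lat ⌊32.1198/10⌋ = 3 → D.
Square: lon ⌊1.3644/2⌋ = 0; lat ⌊2.1198/1⌋ = 2.
Subsquare: lon ⌊1.3644/0.0833333⌋ = 16 → q; lat ⌊0.1198/0.0416667⌋ = 2 → c.

ED02qc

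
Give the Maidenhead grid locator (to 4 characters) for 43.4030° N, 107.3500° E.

ON33

Shift to the Maidenhead origin (180°W, 90°S): lon 287.35, lat 133.40.
Field: 287.35/20 → 14 → O, 133.40/10 → 13 → N; chars ON.
Square: 7.35/2 → 3, 3.40/1 → 3; chars 33.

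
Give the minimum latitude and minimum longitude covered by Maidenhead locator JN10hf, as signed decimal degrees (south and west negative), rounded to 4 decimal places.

40.2083, 2.5833

Field J=9, N=13: +9·20° lon, +13·10° lat → SW at lon 0°, lat 40°.
Square 1, 0: +1·2° lon, +0·1° lat → SW at lon 2°, lat 40°.
Subsquare h=7, f=5: +7·0.0833333° lon, +5·0.0416667° lat → SW at lon 2.58333°, lat 40.2083°.
latitude 40.2083, longitude 2.5833.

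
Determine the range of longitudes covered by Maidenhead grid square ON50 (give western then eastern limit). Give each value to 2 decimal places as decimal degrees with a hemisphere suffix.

110.00° E, 112.00° E

Field O=14, N=13: +14·20° lon, +13·10° lat → SW at lon 100°, lat 40°.
Square 5, 0: +5·2° lon, +0·1° lat → SW at lon 110°, lat 40°.
Cell spans 2° lon × 1° lat.
west 110.00° E, east 112.00° E.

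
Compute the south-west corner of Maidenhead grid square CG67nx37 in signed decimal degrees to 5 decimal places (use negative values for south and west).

Field C=2, G=6: +2·20° lon, +6·10° lat → SW at lon -140°, lat -30°.
Square 6, 7: +6·2° lon, +7·1° lat → SW at lon -128°, lat -23°.
Subsquare n=13, x=23: +13·0.0833333° lon, +23·0.0416667° lat → SW at lon -126.917°, lat -22.0417°.
Extended square 3, 7: +3·0.00833333° lon, +7·0.00416667° lat → SW at lon -126.892°, lat -22.0125°.
latitude -22.01250, longitude -126.89167.

-22.01250, -126.89167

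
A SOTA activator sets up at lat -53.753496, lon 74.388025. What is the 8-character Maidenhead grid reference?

Offset from 180°W / 90°S: lon 254.38802°, lat 36.24650°.
Field: lon ⌊254.38802/20⌋ = 12 → M; lat ⌊36.24650/10⌋ = 3 → D.
Square: lon ⌊14.38802/2⌋ = 7; lat ⌊6.24650/1⌋ = 6.
Subsquare: lon ⌊0.38802/0.0833333⌋ = 4 → e; lat ⌊0.24650/0.0416667⌋ = 5 → f.
Extended square: lon ⌊0.05469/0.00833333⌋ = 6; lat ⌊0.03817/0.00416667⌋ = 9.

MD76ef69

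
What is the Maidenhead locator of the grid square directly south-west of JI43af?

JI33xe

Longitude subsquare a = 0; −1 → -1, wraps to 23 = x, carry into square.
Longitude square 4; −1 → 3.
Latitude subsquare f = 5; −1 → 4 = e.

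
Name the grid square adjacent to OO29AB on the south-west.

Longitude subsquare a = 0; −1 → -1, wraps to 23 = x, carry into square.
Longitude square 2; −1 → 1.
Latitude subsquare b = 1; −1 → 0 = a.

OO19xa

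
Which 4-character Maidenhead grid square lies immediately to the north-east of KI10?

KI21

Longitude square 1; +1 → 2.
Latitude square 0; +1 → 1.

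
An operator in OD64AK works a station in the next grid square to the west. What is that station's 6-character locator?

Longitude subsquare a = 0; −1 → -1, wraps to 23 = x, carry into square.
Longitude square 6; −1 → 5.
The latitude characters are unchanged.

OD54xk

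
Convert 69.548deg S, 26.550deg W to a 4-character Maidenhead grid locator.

HC60

Shift to the Maidenhead origin (180°W, 90°S): lon 153.45, lat 20.45.
Field: lon ⌊153.45/20⌋ = 7 → H; lat ⌊20.45/10⌋ = 2 → C.
Square: lon ⌊13.45/2⌋ = 6; lat ⌊0.45/1⌋ = 0.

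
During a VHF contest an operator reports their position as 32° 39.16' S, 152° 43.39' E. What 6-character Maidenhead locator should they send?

Shift to the Maidenhead origin (180°W, 90°S): lon 332.7232, lat 57.3473.
Field (20°×10°, letters A–R): lon ⌊332.7232/20⌋ = 16 → Q; lat ⌊57.3473/10⌋ = 5 → F.
Square (2°×1°, digits 0–9): lon ⌊12.7232/2⌋ = 6; lat ⌊7.3473/1⌋ = 7.
Subsquare (5′×2.5′, letters a–x): lon ⌊0.7232/0.0833333⌋ = 8 → i; lat ⌊0.3473/0.0416667⌋ = 8 → i.

QF67ii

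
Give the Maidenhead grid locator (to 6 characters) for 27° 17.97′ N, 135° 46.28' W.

CL27ch

Add 180° to longitude and 90° to latitude: 44.2287, 117.2995.
Field: lon ⌊44.2287/20⌋ = 2 → C; lat ⌊117.2995/10⌋ = 11 → L.
Square: lon ⌊4.2287/2⌋ = 2; lat ⌊7.2995/1⌋ = 7.
Subsquare: lon ⌊0.2287/0.0833333⌋ = 2 → c; lat ⌊0.2995/0.0416667⌋ = 7 → h.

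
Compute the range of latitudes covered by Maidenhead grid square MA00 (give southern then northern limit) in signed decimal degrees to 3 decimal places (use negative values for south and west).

Field M=12, A=0: +12·20° lon, +0·10° lat → SW at lon 60°, lat -90°.
Square 0, 0: +0·2° lon, +0·1° lat → SW at lon 60°, lat -90°.
Cell spans 2° lon × 1° lat.
south -90.000, north -89.000.

-90.000, -89.000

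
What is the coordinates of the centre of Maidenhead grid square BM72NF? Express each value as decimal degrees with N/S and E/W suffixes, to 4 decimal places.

32.2292° N, 144.8750° W

Field B=1, M=12: +1·20° lon, +12·10° lat → SW at lon -160°, lat 30°.
Square 7, 2: +7·2° lon, +2·1° lat → SW at lon -146°, lat 32°.
Subsquare n=13, f=5: +13·0.0833333° lon, +5·0.0416667° lat → SW at lon -144.917°, lat 32.2083°.
Cell spans 0.0833333° lon × 0.0416667° lat. Centre is SW corner plus half of each.
latitude 32.2292° N, longitude 144.8750° W.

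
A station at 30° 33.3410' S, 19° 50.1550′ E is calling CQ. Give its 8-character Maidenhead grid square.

JF99wk06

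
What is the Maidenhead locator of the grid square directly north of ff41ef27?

FF41ef28

Latitude extended square 7; +1 → 8.
The longitude characters are unchanged.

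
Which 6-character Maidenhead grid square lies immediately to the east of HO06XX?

HO16ax

Longitude subsquare x = 23; +1 → 24, wraps to 0 = a, carry into square.
Longitude square 0; +1 → 1.
The latitude characters are unchanged.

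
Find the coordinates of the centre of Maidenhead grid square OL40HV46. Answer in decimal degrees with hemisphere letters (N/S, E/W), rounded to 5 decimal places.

20.90208° N, 108.62083° E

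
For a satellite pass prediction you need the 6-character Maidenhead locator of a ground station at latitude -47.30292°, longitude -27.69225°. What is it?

Offset from 180°W / 90°S: lon 152.3077°, lat 42.6971°.
Field: lon ⌊152.3077/20⌋ = 7 → H; lat ⌊42.6971/10⌋ = 4 → E.
Square: lon ⌊12.3077/2⌋ = 6; lat ⌊2.6971/1⌋ = 2.
Subsquare: lon ⌊0.3077/0.0833333⌋ = 3 → d; lat ⌊0.6971/0.0416667⌋ = 16 → q.

HE62dq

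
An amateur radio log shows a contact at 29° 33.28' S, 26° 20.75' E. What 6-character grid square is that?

KG30ek

Add 180° to longitude and 90° to latitude: 206.3458, 60.4453.
Field (20°×10°, letters A–R): lon ⌊206.3458/20⌋ = 10 → K; lat ⌊60.4453/10⌋ = 6 → G.
Square (2°×1°, digits 0–9): lon ⌊6.3458/2⌋ = 3; lat ⌊0.4453/1⌋ = 0.
Subsquare (5′×2.5′, letters a–x): lon ⌊0.3458/0.0833333⌋ = 4 → e; lat ⌊0.4453/0.0416667⌋ = 10 → k.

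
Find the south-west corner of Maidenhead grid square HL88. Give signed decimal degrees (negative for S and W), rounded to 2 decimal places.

28.00, -24.00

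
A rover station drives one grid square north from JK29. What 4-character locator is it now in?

Latitude square 9; +1 → 10, wraps to 0, carry into field.
Latitude field K = 10; +1 → 11 = L.
The longitude characters are unchanged.

JL20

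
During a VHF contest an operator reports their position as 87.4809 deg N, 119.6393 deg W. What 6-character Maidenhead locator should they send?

DR07el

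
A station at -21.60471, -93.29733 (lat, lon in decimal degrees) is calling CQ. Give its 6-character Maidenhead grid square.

Offset from 180°W / 90°S: lon 86.7027°, lat 68.3953°.
Field: lon ⌊86.7027/20⌋ = 4 → E; lat ⌊68.3953/10⌋ = 6 → G.
Square: lon ⌊6.7027/2⌋ = 3; lat ⌊8.3953/1⌋ = 8.
Subsquare: lon ⌊0.7027/0.0833333⌋ = 8 → i; lat ⌊0.3953/0.0416667⌋ = 9 → j.

EG38ij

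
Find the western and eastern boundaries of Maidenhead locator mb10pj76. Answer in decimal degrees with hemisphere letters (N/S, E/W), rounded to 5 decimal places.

63.30833° E, 63.31667° E

Field M=12, B=1: +12·20° lon, +1·10° lat → SW at lon 60°, lat -80°.
Square 1, 0: +1·2° lon, +0·1° lat → SW at lon 62°, lat -80°.
Subsquare p=15, j=9: +15·0.0833333° lon, +9·0.0416667° lat → SW at lon 63.25°, lat -79.625°.
Extended square 7, 6: +7·0.00833333° lon, +6·0.00416667° lat → SW at lon 63.3083°, lat -79.6°.
Cell spans 0.00833333° lon × 0.00416667° lat.
west 63.30833° E, east 63.31667° E.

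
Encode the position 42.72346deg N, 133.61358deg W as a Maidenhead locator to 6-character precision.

CN32er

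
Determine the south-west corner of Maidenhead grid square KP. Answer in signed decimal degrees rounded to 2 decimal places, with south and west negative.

Field K=10, P=15: +10·20° lon, +15·10° lat → SW at lon 20°, lat 60°.
latitude 60.00, longitude 20.00.

60.00, 20.00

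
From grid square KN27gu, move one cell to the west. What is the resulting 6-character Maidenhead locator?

KN27fu

Longitude subsquare g = 6; −1 → 5 = f.
The latitude characters are unchanged.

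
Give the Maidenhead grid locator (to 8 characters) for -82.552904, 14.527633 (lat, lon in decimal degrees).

Add 180° to longitude and 90° to latitude: 194.52763, 7.44710.
Field: lon ⌊194.52763/20⌋ = 9 → J; lat ⌊7.44710/10⌋ = 0 → A.
Square: lon ⌊14.52763/2⌋ = 7; lat ⌊7.44710/1⌋ = 7.
Subsquare: lon ⌊0.52763/0.0833333⌋ = 6 → g; lat ⌊0.44710/0.0416667⌋ = 10 → k.
Extended square: lon ⌊0.02763/0.00833333⌋ = 3; lat ⌊0.03043/0.00416667⌋ = 7.

JA77gk37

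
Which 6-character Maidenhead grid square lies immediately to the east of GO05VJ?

Longitude subsquare v = 21; +1 → 22 = w.
The latitude characters are unchanged.

GO05wj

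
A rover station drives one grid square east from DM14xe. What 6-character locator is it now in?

DM24ae

Longitude subsquare x = 23; +1 → 24, wraps to 0 = a, carry into square.
Longitude square 1; +1 → 2.
The latitude characters are unchanged.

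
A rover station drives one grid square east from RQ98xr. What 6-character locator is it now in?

Longitude subsquare x = 23; +1 → 24, wraps to 0 = a, carry into square.
Longitude square 9; +1 → 10, wraps to 0, carry into field.
Longitude field R = 17; +1 → 18, wraps to 0 = A, wrapping around the antimeridian.
The latitude characters are unchanged.

AQ08ar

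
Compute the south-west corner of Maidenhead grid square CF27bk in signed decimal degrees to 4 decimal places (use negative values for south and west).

-32.5833, -135.9167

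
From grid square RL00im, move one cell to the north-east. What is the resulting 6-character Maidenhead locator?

Longitude subsquare i = 8; +1 → 9 = j.
Latitude subsquare m = 12; +1 → 13 = n.

RL00jn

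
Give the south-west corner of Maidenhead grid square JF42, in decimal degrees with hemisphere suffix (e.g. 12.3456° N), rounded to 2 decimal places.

Field J=9, F=5: +9·20° lon, +5·10° lat → SW at lon 0°, lat -40°.
Square 4, 2: +4·2° lon, +2·1° lat → SW at lon 8°, lat -38°.
latitude 38.00° S, longitude 8.00° E.

38.00° S, 8.00° E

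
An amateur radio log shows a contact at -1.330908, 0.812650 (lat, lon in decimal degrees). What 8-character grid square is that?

JI08jq70

Shift to the Maidenhead origin (180°W, 90°S): lon 180.81265, lat 88.66909.
Field: 180.81265/20 → 9 → J, 88.66909/10 → 8 → I; chars JI.
Square: 0.81265/2 → 0, 8.66909/1 → 8; chars 08.
Subsquare: 0.81265/0.0833333 → 9 → j, 0.66909/0.0416667 → 16 → q; chars jq.
Extended square: 0.06265/0.00833333 → 7, 0.00243/0.00416667 → 0; chars 70.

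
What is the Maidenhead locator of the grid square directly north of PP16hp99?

Latitude extended square 9; +1 → 10, wraps to 0, carry into subsquare.
Latitude subsquare p = 15; +1 → 16 = q.
The longitude characters are unchanged.

PP16hq90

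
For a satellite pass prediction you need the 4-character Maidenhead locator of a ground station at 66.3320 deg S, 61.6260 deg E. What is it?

MC03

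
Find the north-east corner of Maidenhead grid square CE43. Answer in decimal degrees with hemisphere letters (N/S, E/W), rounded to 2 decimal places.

46.00° S, 130.00° W

Field C=2, E=4: +2·20° lon, +4·10° lat → SW at lon -140°, lat -50°.
Square 4, 3: +4·2° lon, +3·1° lat → SW at lon -132°, lat -47°.
Cell spans 2° lon × 1° lat. NE corner is SW corner plus one full cell.
latitude 46.00° S, longitude 130.00° W.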